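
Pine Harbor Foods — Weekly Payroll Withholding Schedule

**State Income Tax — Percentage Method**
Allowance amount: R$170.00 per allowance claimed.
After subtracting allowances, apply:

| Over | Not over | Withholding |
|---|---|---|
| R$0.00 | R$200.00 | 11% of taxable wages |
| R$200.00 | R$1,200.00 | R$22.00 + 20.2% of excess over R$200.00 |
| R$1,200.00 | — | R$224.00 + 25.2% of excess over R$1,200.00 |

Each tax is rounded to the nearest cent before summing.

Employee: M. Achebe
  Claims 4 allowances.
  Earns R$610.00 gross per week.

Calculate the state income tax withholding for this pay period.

R$0.00

State Income Tax: taxable = R$610.00 − 4×R$170.00 = R$-70.00
  Taxable ≤ 0 → R$0.00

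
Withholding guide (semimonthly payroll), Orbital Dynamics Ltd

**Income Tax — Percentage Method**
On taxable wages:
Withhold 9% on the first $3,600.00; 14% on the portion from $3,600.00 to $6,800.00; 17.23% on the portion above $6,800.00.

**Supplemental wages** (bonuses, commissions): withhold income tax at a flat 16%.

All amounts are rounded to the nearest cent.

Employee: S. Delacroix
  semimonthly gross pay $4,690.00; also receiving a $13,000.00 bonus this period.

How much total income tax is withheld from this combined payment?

$2,556.60

Income Tax: taxable = $4,690.00
  $324.00 + 14% × ($4,690.00 − $3,600.00) = $324.00 + 14% × $1,090.00 = $476.60
Supplemental (16% flat on bonus): 16% × $13,000.00 = $2,080.00
Total income tax: $476.60 + $2,080.00 = $2,556.60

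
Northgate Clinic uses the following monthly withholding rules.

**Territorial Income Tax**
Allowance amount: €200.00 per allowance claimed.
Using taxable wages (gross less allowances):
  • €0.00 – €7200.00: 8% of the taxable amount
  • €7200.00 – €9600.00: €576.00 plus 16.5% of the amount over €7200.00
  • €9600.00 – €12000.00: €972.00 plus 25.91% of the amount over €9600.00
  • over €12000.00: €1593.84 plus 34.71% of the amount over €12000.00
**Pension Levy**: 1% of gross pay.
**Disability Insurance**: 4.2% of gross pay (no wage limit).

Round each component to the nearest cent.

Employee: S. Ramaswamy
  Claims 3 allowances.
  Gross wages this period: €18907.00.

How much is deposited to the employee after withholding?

€14140.84

Territorial Income Tax: taxable = €18907.00 − 3×€200.00 = €18307.00
  €1593.84 + 34.71% × (€18307.00 − €12000.00) = €1593.84 + 34.71% × €6307.00 = €3783.00
Pension Levy: 1% × €18907.00 = €189.07
Disability Insurance: 4.2% × €18907.00 = €794.09
Total withheld: €3783.00 + €189.07 + €794.09 = €4766.16
Net pay: €18907.00 − €4766.16 = €14140.84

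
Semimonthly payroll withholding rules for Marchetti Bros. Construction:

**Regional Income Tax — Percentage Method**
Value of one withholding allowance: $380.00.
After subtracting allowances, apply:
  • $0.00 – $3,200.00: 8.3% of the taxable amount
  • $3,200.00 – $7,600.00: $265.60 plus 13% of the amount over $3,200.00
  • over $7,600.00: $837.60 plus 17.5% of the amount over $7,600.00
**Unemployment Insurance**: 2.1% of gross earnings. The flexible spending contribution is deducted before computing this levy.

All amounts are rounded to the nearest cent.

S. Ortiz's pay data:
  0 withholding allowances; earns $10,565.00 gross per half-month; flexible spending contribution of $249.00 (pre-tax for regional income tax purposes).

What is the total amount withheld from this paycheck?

$1,529.54

Regional Income Tax: taxable = $10,565.00 − $249.00 = $10,316.00
  $837.60 + 17.5% × ($10,316.00 − $7,600.00) = $837.60 + 17.5% × $2,716.00 = $1,312.90
Unemployment Insurance: 2.1% × $10,316.00 = $216.64
Total: $1,312.90 + $216.64 = $1,529.54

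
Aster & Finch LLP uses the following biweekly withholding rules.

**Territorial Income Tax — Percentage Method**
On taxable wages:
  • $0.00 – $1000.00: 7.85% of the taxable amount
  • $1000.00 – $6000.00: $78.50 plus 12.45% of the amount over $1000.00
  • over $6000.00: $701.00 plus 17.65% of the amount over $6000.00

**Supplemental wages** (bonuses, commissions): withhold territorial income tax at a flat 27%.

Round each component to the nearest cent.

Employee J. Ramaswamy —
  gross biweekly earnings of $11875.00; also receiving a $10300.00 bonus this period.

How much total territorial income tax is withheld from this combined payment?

Territorial Income Tax: taxable = $11875.00
  $701.00 + 17.65% × ($11875.00 − $6000.00) = $701.00 + 17.65% × $5875.00 = $1737.94
Supplemental (27% flat on bonus): 27% × $10300.00 = $2781.00
Total territorial income tax: $1737.94 + $2781.00 = $4518.94

$4518.94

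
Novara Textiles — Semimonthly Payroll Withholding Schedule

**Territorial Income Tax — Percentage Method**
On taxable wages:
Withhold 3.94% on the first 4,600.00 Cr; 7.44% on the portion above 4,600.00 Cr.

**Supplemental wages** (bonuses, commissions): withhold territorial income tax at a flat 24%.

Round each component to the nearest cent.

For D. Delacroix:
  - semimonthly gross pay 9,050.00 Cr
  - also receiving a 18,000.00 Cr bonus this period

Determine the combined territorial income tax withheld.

4,832.32 Cr

Territorial Income Tax: taxable = 9,050.00 Cr
  181.24 Cr + 7.44% × (9,050.00 Cr − 4,600.00 Cr) = 181.24 Cr + 7.44% × 4,450.00 Cr = 512.32 Cr
Supplemental (24% flat on bonus): 24% × 18,000.00 Cr = 4,320.00 Cr
Total territorial income tax: 512.32 Cr + 4,320.00 Cr = 4,832.32 Cr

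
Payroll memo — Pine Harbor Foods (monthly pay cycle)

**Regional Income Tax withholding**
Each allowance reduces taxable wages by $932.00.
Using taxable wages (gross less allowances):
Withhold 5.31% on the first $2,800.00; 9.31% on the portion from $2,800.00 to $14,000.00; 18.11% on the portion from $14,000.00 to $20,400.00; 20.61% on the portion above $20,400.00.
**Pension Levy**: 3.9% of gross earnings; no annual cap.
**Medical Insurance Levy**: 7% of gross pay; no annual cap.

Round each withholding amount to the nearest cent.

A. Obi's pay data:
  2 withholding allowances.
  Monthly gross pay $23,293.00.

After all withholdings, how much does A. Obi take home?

$18,191.54

Regional Income Tax: taxable = $23,293.00 − 2×$932.00 = $21,429.00
  $2,350.44 + 20.61% × ($21,429.00 − $20,400.00) = $2,350.44 + 20.61% × $1,029.00 = $2,562.52
Pension Levy: 3.9% × $23,293.00 = $908.43
Medical Insurance Levy: 7% × $23,293.00 = $1,630.51
Total withheld: $2,562.52 + $908.43 + $1,630.51 = $5,101.46
Net pay: $23,293.00 − $5,101.46 = $18,191.54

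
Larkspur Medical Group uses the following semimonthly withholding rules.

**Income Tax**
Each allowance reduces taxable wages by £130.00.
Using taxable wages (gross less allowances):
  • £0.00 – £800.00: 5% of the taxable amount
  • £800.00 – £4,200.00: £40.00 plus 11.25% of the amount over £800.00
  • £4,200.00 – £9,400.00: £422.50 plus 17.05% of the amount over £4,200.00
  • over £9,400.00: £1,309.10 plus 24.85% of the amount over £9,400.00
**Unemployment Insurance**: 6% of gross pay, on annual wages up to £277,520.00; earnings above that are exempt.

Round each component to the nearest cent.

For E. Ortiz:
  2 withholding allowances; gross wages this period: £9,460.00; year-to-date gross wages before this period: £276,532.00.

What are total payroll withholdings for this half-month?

£1,334.28

Income Tax: taxable = £9,460.00 − 2×£130.00 = £9,200.00
  £422.50 + 17.05% × (£9,200.00 − £4,200.00) = £422.50 + 17.05% × £5,000.00 = £1,275.00
Unemployment Insurance: cap £277,520.00 − YTD £276,532.00 = £988.00 subject; 6% × £988.00 = £59.28
Total: £1,275.00 + £59.28 = £1,334.28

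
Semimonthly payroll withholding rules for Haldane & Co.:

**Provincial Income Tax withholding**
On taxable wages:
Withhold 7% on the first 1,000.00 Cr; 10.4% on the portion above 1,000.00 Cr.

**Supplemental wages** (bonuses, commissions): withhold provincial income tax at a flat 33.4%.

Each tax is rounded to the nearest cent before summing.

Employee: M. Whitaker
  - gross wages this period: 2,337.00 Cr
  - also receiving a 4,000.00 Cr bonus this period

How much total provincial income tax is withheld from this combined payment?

1,545.05 Cr

Provincial Income Tax: taxable = 2,337.00 Cr
  70.00 Cr + 10.4% × (2,337.00 Cr − 1,000.00 Cr) = 70.00 Cr + 10.4% × 1,337.00 Cr = 209.05 Cr
Supplemental (33.4% flat on bonus): 33.4% × 4,000.00 Cr = 1,336.00 Cr
Total provincial income tax: 209.05 Cr + 1,336.00 Cr = 1,545.05 Cr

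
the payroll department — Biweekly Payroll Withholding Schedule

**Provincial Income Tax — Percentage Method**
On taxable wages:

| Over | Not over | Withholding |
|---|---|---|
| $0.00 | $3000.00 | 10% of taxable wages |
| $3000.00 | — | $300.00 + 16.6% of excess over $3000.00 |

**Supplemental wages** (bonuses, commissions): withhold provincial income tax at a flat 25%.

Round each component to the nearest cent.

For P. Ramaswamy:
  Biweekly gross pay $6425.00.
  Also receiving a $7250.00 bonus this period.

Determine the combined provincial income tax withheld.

Provincial Income Tax: taxable = $6425.00
  $300.00 + 16.6% × ($6425.00 − $3000.00) = $300.00 + 16.6% × $3425.00 = $868.55
Supplemental (25% flat on bonus): 25% × $7250.00 = $1812.50
Total provincial income tax: $868.55 + $1812.50 = $2681.05

$2681.05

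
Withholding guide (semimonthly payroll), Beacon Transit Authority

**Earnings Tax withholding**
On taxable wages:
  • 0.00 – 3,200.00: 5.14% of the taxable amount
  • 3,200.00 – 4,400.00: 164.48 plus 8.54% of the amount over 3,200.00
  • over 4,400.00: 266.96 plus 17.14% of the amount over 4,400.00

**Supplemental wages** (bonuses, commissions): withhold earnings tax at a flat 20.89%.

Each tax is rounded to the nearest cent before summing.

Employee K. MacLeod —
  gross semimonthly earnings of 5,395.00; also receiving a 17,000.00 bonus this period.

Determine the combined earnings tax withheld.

Earnings Tax: taxable = 5,395.00
  266.96 + 17.14% × (5,395.00 − 4,400.00) = 266.96 + 17.14% × 995.00 = 437.50
Supplemental (20.89% flat on bonus): 20.89% × 17,000.00 = 3,551.30
Total earnings tax: 437.50 + 3,551.30 = 3,988.80

3,988.80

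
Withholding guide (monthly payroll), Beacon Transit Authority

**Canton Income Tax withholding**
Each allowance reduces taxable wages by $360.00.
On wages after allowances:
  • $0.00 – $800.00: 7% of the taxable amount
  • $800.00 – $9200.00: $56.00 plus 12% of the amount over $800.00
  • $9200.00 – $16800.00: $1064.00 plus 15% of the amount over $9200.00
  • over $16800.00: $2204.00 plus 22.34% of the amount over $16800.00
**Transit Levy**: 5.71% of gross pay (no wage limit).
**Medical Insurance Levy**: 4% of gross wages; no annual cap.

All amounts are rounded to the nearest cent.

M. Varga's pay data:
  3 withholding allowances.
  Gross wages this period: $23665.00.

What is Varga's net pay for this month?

Canton Income Tax: taxable = $23665.00 − 3×$360.00 = $22585.00
  $2204.00 + 22.34% × ($22585.00 − $16800.00) = $2204.00 + 22.34% × $5785.00 = $3496.37
Transit Levy: 5.71% × $23665.00 = $1351.27
Medical Insurance Levy: 4% × $23665.00 = $946.60
Total withheld: $3496.37 + $1351.27 + $946.60 = $5794.24
Net pay: $23665.00 − $5794.24 = $17870.76

$17870.76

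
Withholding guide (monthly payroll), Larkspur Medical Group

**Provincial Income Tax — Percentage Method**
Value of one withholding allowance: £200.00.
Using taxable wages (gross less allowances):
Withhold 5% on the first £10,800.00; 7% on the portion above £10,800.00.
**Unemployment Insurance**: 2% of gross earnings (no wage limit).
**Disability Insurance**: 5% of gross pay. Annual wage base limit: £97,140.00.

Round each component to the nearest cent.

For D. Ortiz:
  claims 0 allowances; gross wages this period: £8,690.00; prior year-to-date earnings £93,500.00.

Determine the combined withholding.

Provincial Income Tax: taxable = £8,690.00
  5% × £8,690.00 = £434.50
Unemployment Insurance: 2% × £8,690.00 = £173.80
Disability Insurance: cap £97,140.00 − YTD £93,500.00 = £3,640.00 subject; 5% × £3,640.00 = £182.00
Total: £434.50 + £173.80 + £182.00 = £790.30

£790.30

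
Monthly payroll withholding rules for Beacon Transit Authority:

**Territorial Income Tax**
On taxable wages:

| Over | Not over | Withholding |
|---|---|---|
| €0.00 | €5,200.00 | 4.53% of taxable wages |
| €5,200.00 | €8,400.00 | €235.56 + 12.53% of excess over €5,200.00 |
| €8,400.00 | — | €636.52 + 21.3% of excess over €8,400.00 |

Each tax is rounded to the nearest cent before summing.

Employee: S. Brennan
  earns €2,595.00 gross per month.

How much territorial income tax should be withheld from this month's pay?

Territorial Income Tax: taxable = €2,595.00
  4.53% × €2,595.00 = €117.55

€117.55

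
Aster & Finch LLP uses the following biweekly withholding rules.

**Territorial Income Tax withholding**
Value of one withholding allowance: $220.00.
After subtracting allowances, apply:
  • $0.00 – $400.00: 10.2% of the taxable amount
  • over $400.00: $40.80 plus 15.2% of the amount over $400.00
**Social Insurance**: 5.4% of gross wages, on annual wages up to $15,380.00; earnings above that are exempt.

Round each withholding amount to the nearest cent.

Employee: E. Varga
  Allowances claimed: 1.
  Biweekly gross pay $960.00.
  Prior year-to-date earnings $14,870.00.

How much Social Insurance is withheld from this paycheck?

$27.54

Social Insurance: cap $15,380.00 − YTD $14,870.00 = $510.00 subject; 5.4% × $510.00 = $27.54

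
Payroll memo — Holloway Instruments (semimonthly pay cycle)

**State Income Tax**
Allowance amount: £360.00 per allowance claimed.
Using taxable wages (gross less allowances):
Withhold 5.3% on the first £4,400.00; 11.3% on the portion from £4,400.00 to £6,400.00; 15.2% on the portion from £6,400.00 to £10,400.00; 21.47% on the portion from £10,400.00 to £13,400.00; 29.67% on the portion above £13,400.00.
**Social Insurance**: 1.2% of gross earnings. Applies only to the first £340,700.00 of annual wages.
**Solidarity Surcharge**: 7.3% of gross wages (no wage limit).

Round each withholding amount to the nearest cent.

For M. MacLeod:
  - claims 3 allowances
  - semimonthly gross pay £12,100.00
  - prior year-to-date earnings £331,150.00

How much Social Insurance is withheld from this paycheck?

Social Insurance: cap £340,700.00 − YTD £331,150.00 = £9,550.00 subject; 1.2% × £9,550.00 = £114.60

£114.60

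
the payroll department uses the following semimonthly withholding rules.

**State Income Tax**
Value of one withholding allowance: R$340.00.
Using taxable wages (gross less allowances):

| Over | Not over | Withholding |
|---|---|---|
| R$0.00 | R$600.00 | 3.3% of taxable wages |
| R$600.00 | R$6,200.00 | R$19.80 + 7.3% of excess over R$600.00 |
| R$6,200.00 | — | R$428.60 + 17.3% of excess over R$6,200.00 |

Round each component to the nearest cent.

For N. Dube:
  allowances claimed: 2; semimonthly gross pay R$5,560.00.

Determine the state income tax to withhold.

State Income Tax: taxable = R$5,560.00 − 2×R$340.00 = R$4,880.00
  R$19.80 + 7.3% × (R$4,880.00 − R$600.00) = R$19.80 + 7.3% × R$4,280.00 = R$332.24

R$332.24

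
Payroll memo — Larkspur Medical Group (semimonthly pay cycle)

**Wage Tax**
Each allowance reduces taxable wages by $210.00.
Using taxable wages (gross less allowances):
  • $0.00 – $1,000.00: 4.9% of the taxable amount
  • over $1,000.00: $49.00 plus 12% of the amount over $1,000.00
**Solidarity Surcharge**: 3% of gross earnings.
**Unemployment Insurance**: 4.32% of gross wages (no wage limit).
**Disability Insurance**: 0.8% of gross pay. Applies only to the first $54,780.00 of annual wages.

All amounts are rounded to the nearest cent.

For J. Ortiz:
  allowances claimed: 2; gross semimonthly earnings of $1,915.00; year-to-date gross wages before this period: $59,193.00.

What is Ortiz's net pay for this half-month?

$1,666.42

Wage Tax: taxable = $1,915.00 − 2×$210.00 = $1,495.00
  $49.00 + 12% × ($1,495.00 − $1,000.00) = $49.00 + 12% × $495.00 = $108.40
Solidarity Surcharge: 3% × $1,915.00 = $57.45
Unemployment Insurance: 4.32% × $1,915.00 = $82.73
Disability Insurance: YTD $59,193.00 ≥ cap $54,780.00 → $0.00
Total withheld: $108.40 + $57.45 + $82.73 + $0.00 = $248.58
Net pay: $1,915.00 − $248.58 = $1,666.42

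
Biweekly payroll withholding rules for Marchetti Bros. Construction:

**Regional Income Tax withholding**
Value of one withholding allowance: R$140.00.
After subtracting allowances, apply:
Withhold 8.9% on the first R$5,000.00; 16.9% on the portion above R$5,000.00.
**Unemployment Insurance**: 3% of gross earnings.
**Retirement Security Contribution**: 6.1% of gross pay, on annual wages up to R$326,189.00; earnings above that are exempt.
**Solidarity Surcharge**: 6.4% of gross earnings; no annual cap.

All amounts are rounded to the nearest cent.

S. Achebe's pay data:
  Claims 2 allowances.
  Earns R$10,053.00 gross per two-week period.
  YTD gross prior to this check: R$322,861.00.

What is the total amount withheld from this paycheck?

Regional Income Tax: taxable = R$10,053.00 − 2×R$140.00 = R$9,773.00
  R$445.00 + 16.9% × (R$9,773.00 − R$5,000.00) = R$445.00 + 16.9% × R$4,773.00 = R$1,251.64
Unemployment Insurance: 3% × R$10,053.00 = R$301.59
Retirement Security Contribution: cap R$326,189.00 − YTD R$322,861.00 = R$3,328.00 subject; 6.1% × R$3,328.00 = R$203.01
Solidarity Surcharge: 6.4% × R$10,053.00 = R$643.39
Total: R$1,251.64 + R$301.59 + R$203.01 + R$643.39 = R$2,399.63

R$2,399.63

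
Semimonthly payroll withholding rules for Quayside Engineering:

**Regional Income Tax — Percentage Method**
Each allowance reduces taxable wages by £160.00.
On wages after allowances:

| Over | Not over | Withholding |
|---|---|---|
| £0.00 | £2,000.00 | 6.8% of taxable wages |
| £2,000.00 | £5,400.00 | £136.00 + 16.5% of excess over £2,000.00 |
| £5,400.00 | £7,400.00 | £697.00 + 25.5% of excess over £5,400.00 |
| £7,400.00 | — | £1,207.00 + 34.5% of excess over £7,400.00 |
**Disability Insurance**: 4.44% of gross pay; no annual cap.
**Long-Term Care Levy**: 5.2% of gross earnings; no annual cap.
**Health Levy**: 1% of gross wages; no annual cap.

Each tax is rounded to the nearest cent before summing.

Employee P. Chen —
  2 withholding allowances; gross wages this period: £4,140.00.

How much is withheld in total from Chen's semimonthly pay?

Regional Income Tax: taxable = £4,140.00 − 2×£160.00 = £3,820.00
  £136.00 + 16.5% × (£3,820.00 − £2,000.00) = £136.00 + 16.5% × £1,820.00 = £436.30
Disability Insurance: 4.44% × £4,140.00 = £183.82
Long-Term Care Levy: 5.2% × £4,140.00 = £215.28
Health Levy: 1% × £4,140.00 = £41.40
Total: £436.30 + £183.82 + £215.28 + £41.40 = £876.80

£876.80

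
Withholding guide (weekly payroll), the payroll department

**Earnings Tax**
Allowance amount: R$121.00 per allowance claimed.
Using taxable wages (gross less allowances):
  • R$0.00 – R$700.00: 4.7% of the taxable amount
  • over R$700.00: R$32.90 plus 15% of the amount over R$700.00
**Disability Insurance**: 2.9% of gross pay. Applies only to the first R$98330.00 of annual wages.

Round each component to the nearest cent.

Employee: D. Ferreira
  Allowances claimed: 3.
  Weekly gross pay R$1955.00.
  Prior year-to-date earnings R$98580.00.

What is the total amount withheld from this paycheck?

Earnings Tax: taxable = R$1955.00 − 3×R$121.00 = R$1592.00
  R$32.90 + 15% × (R$1592.00 − R$700.00) = R$32.90 + 15% × R$892.00 = R$166.70
Disability Insurance: YTD R$98580.00 ≥ cap R$98330.00 → R$0.00
Total: R$166.70 + R$0.00 = R$166.70

R$166.70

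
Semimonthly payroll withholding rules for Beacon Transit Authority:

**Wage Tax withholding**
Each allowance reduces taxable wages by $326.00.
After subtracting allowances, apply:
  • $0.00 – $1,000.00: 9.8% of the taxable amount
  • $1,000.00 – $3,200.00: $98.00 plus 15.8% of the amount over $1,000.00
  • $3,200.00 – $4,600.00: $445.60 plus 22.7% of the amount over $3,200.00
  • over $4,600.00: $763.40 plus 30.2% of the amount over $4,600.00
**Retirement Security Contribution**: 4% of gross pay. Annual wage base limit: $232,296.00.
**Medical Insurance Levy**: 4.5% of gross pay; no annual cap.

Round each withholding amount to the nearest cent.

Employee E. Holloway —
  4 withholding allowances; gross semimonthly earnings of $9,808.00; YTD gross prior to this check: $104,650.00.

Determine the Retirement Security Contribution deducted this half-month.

Retirement Security Contribution: 4% × $9,808.00 = $392.32

$392.32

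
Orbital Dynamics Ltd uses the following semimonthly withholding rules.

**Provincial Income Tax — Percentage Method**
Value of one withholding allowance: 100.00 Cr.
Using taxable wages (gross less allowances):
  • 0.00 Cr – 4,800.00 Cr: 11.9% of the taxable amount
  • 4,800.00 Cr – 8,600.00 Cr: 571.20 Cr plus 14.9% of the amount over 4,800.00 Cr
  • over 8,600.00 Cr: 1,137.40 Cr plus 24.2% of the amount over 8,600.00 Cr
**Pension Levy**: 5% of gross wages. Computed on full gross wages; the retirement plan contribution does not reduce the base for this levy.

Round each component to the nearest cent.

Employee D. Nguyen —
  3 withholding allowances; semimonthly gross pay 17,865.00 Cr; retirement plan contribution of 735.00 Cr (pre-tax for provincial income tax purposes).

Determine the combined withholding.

Provincial Income Tax: taxable = 17,865.00 Cr − 735.00 Cr − 3×100.00 Cr = 16,830.00 Cr
  1,137.40 Cr + 24.2% × (16,830.00 Cr − 8,600.00 Cr) = 1,137.40 Cr + 24.2% × 8,230.00 Cr = 3,129.06 Cr
Pension Levy: 5% × 17,865.00 Cr = 893.25 Cr
Total: 3,129.06 Cr + 893.25 Cr = 4,022.31 Cr

4,022.31 Cr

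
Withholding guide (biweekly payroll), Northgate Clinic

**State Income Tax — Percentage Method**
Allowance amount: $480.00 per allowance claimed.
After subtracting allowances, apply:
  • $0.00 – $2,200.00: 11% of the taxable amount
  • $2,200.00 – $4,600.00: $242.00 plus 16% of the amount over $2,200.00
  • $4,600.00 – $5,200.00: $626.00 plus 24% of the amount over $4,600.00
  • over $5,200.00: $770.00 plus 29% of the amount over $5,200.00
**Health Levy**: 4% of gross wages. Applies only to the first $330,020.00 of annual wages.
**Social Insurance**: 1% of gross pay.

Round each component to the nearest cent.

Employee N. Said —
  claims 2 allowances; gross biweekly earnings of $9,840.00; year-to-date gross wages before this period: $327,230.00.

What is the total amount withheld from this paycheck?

$2,047.20

State Income Tax: taxable = $9,840.00 − 2×$480.00 = $8,880.00
  $770.00 + 29% × ($8,880.00 − $5,200.00) = $770.00 + 29% × $3,680.00 = $1,837.20
Health Levy: cap $330,020.00 − YTD $327,230.00 = $2,790.00 subject; 4% × $2,790.00 = $111.60
Social Insurance: 1% × $9,840.00 = $98.40
Total: $1,837.20 + $111.60 + $98.40 = $2,047.20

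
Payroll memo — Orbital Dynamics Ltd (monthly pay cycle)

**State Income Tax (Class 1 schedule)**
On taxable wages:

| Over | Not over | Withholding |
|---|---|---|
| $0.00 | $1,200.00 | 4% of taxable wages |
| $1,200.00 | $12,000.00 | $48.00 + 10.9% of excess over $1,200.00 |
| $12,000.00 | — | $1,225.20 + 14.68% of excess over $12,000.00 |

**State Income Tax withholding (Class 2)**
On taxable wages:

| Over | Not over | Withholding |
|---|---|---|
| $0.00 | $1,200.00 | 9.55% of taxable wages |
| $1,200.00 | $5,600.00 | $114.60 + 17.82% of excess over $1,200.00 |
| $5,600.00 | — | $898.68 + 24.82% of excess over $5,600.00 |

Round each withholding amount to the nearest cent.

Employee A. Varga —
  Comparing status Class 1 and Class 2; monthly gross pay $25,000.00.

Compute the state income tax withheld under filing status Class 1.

$3,133.60

State Income Tax (Class 1): taxable = $25,000.00
  $1,225.20 + 14.68% × ($25,000.00 − $12,000.00) = $1,225.20 + 14.68% × $13,000.00 = $3,133.60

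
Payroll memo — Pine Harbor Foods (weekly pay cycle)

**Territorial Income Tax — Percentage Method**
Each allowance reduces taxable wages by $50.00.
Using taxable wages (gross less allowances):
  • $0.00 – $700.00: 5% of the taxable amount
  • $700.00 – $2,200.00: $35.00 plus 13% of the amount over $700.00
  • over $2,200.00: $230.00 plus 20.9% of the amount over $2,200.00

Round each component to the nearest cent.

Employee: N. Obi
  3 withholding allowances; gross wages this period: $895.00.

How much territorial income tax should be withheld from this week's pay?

$40.85

Territorial Income Tax: taxable = $895.00 − 3×$50.00 = $745.00
  $35.00 + 13% × ($745.00 − $700.00) = $35.00 + 13% × $45.00 = $40.85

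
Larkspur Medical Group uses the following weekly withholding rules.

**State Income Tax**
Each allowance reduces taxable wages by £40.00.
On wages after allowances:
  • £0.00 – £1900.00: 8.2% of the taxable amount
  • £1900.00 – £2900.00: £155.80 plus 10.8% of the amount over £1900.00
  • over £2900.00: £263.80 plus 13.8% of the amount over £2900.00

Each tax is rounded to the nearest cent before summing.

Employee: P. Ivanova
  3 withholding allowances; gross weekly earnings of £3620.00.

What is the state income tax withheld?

£346.60

State Income Tax: taxable = £3620.00 − 3×£40.00 = £3500.00
  £263.80 + 13.8% × (£3500.00 − £2900.00) = £263.80 + 13.8% × £600.00 = £346.60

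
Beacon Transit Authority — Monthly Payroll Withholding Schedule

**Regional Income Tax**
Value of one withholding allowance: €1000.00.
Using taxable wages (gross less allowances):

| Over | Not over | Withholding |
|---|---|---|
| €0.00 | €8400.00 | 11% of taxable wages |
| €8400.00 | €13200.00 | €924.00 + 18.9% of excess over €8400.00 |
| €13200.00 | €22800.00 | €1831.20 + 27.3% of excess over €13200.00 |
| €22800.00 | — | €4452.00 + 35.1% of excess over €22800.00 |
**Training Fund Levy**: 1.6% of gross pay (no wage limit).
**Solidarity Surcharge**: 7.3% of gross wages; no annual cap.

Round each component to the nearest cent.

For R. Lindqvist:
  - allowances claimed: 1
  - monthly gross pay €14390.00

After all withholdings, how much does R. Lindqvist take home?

€11226.22

Regional Income Tax: taxable = €14390.00 − 1×€1000.00 = €13390.00
  €1831.20 + 27.3% × (€13390.00 − €13200.00) = €1831.20 + 27.3% × €190.00 = €1883.07
Training Fund Levy: 1.6% × €14390.00 = €230.24
Solidarity Surcharge: 7.3% × €14390.00 = €1050.47
Total withheld: €1883.07 + €230.24 + €1050.47 = €3163.78
Net pay: €14390.00 − €3163.78 = €11226.22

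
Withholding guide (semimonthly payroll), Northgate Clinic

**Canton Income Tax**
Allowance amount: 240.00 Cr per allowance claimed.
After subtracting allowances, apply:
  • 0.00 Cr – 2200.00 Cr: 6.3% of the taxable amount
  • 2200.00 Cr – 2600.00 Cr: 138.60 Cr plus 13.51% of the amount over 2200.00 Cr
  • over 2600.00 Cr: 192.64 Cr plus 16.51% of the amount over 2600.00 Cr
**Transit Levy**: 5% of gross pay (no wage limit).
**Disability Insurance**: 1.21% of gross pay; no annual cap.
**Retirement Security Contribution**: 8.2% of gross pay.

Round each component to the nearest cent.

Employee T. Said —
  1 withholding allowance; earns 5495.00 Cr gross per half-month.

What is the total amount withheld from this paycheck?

1422.81 Cr

Canton Income Tax: taxable = 5495.00 Cr − 1×240.00 Cr = 5255.00 Cr
  192.64 Cr + 16.51% × (5255.00 Cr − 2600.00 Cr) = 192.64 Cr + 16.51% × 2655.00 Cr = 630.98 Cr
Transit Levy: 5% × 5495.00 Cr = 274.75 Cr
Disability Insurance: 1.21% × 5495.00 Cr = 66.49 Cr
Retirement Security Contribution: 8.2% × 5495.00 Cr = 450.59 Cr
Total: 630.98 Cr + 274.75 Cr + 66.49 Cr + 450.59 Cr = 1422.81 Cr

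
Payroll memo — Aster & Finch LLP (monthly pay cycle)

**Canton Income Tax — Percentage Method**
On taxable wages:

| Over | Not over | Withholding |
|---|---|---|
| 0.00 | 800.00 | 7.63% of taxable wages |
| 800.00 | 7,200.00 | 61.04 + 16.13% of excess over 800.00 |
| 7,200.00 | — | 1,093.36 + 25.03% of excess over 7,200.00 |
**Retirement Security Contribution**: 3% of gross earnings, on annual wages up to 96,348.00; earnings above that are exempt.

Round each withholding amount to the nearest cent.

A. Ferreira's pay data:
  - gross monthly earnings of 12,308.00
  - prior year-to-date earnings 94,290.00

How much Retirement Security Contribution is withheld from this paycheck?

Retirement Security Contribution: cap 96,348.00 − YTD 94,290.00 = 2,058.00 subject; 3% × 2,058.00 = 61.74

61.74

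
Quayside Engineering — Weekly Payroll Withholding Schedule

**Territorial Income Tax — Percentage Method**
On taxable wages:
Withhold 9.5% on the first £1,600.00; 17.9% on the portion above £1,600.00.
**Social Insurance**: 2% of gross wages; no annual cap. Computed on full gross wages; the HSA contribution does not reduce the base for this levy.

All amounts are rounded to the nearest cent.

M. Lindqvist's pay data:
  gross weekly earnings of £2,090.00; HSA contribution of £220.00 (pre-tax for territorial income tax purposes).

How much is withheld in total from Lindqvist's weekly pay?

Territorial Income Tax: taxable = £2,090.00 − £220.00 = £1,870.00
  £152.00 + 17.9% × (£1,870.00 − £1,600.00) = £152.00 + 17.9% × £270.00 = £200.33
Social Insurance: 2% × £2,090.00 = £41.80
Total: £200.33 + £41.80 = £242.13

£242.13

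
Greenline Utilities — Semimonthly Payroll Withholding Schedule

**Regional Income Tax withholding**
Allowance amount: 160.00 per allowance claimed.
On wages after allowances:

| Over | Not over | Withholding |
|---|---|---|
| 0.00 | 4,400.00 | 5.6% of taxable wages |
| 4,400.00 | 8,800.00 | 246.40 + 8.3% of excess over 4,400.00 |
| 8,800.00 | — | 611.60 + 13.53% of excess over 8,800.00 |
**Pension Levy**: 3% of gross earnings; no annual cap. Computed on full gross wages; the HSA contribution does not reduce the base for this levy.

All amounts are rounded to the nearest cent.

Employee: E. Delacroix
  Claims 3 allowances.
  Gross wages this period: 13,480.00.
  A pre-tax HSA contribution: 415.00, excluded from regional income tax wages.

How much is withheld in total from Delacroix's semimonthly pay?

Regional Income Tax: taxable = 13,480.00 − 415.00 − 3×160.00 = 12,585.00
  611.60 + 13.53% × (12,585.00 − 8,800.00) = 611.60 + 13.53% × 3,785.00 = 1,123.71
Pension Levy: 3% × 13,480.00 = 404.40
Total: 1,123.71 + 404.40 = 1,528.11

1,528.11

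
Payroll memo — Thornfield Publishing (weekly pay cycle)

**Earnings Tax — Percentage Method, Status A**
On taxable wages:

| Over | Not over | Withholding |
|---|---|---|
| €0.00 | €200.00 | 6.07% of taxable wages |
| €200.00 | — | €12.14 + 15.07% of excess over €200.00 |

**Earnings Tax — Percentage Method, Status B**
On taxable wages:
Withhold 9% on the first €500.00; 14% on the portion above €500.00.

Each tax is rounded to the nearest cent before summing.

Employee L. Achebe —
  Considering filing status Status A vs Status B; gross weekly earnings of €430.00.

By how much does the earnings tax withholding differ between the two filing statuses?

Earnings Tax (Status A): taxable = €430.00
  €12.14 + 15.07% × (€430.00 − €200.00) = €12.14 + 15.07% × €230.00 = €46.80
Earnings Tax (Status B): taxable = €430.00
  9% × €430.00 = €38.70
Difference: |€46.80 − €38.70| = €8.10 (higher under Status A)

€8.10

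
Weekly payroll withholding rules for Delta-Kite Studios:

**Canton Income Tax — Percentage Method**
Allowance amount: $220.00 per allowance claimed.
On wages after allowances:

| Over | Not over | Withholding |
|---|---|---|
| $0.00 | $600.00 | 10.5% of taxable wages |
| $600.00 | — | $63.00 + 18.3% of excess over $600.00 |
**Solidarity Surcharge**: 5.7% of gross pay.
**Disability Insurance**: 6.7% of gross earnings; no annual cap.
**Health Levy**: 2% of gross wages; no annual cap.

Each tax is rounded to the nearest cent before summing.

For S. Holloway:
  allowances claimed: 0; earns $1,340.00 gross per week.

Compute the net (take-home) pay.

Canton Income Tax: taxable = $1,340.00
  $63.00 + 18.3% × ($1,340.00 − $600.00) = $63.00 + 18.3% × $740.00 = $198.42
Solidarity Surcharge: 5.7% × $1,340.00 = $76.38
Disability Insurance: 6.7% × $1,340.00 = $89.78
Health Levy: 2% × $1,340.00 = $26.80
Total withheld: $198.42 + $76.38 + $89.78 + $26.80 = $391.38
Net pay: $1,340.00 − $391.38 = $948.62

$948.62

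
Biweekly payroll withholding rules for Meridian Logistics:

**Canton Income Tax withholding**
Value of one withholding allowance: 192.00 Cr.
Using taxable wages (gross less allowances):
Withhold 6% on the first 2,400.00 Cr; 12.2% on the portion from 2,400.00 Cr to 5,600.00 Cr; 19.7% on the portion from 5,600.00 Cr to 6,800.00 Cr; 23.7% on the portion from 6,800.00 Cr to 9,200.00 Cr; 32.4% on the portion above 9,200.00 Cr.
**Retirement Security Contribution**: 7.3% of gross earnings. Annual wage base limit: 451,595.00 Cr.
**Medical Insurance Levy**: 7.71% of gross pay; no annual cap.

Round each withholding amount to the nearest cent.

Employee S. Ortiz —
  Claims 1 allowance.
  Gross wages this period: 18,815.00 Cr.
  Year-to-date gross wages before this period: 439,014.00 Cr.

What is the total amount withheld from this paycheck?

Canton Income Tax: taxable = 18,815.00 Cr − 1×192.00 Cr = 18,623.00 Cr
  1,339.60 Cr + 32.4% × (18,623.00 Cr − 9,200.00 Cr) = 1,339.60 Cr + 32.4% × 9,423.00 Cr = 4,392.65 Cr
Retirement Security Contribution: cap 451,595.00 Cr − YTD 439,014.00 Cr = 12,581.00 Cr subject; 7.3% × 12,581.00 Cr = 918.41 Cr
Medical Insurance Levy: 7.71% × 18,815.00 Cr = 1,450.64 Cr
Total: 4,392.65 Cr + 918.41 Cr + 1,450.64 Cr = 6,761.70 Cr

6,761.70 Cr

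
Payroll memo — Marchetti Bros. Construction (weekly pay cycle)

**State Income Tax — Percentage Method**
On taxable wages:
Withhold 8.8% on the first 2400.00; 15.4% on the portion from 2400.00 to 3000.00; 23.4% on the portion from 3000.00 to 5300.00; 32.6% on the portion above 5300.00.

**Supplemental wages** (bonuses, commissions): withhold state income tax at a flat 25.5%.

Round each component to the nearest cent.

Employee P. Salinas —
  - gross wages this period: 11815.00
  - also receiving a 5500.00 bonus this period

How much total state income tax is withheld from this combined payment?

4368.19

State Income Tax: taxable = 11815.00
  841.80 + 32.6% × (11815.00 − 5300.00) = 841.80 + 32.6% × 6515.00 = 2965.69
Supplemental (25.5% flat on bonus): 25.5% × 5500.00 = 1402.50
Total state income tax: 2965.69 + 1402.50 = 4368.19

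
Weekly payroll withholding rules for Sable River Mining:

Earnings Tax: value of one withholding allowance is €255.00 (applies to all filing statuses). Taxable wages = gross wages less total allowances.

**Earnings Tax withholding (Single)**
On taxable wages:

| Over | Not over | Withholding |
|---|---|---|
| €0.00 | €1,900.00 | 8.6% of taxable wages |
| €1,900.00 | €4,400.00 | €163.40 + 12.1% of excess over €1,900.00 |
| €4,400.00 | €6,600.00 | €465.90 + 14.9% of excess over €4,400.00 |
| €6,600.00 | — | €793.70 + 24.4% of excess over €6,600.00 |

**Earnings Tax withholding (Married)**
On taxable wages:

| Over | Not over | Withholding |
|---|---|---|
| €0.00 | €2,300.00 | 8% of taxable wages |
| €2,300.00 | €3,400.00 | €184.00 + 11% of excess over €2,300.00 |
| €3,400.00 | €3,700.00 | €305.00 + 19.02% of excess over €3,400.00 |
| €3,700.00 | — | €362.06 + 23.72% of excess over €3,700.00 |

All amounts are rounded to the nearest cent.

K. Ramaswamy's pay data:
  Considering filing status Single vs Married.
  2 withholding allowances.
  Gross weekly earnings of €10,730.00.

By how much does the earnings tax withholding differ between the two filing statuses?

Earnings Tax (Single): taxable = €10,730.00 − 2×€255.00 = €10,220.00
  €793.70 + 24.4% × (€10,220.00 − €6,600.00) = €793.70 + 24.4% × €3,620.00 = €1,676.98
Earnings Tax (Married): taxable = €10,730.00 − 2×€255.00 = €10,220.00
  €362.06 + 23.72% × (€10,220.00 − €3,700.00) = €362.06 + 23.72% × €6,520.00 = €1,908.60
Difference: |€1,676.98 − €1,908.60| = €231.62 (higher under Married)

€231.62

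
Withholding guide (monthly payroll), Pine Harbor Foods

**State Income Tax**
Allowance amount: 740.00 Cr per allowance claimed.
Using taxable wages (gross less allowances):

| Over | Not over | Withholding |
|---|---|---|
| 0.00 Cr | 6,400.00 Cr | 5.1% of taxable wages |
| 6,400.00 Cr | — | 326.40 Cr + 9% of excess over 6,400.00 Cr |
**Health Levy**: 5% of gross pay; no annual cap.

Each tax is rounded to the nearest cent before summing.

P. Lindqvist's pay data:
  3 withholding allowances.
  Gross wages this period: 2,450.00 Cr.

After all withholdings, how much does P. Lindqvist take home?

2,315.77 Cr

State Income Tax: taxable = 2,450.00 Cr − 3×740.00 Cr = 230.00 Cr
  5.1% × 230.00 Cr = 11.73 Cr
Health Levy: 5% × 2,450.00 Cr = 122.50 Cr
Total withheld: 11.73 Cr + 122.50 Cr = 134.23 Cr
Net pay: 2,450.00 Cr − 134.23 Cr = 2,315.77 Cr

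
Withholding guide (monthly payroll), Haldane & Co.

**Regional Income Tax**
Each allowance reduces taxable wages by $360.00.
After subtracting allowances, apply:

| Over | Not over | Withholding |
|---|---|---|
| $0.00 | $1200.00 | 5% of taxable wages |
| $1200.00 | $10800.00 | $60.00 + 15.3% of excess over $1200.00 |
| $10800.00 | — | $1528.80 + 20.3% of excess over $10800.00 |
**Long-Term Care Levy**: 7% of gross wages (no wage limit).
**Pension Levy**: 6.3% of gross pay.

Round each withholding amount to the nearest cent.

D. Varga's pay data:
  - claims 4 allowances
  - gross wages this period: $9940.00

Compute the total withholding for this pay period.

$2498.92

Regional Income Tax: taxable = $9940.00 − 4×$360.00 = $8500.00
  $60.00 + 15.3% × ($8500.00 − $1200.00) = $60.00 + 15.3% × $7300.00 = $1176.90
Long-Term Care Levy: 7% × $9940.00 = $695.80
Pension Levy: 6.3% × $9940.00 = $626.22
Total: $1176.90 + $695.80 + $626.22 = $2498.92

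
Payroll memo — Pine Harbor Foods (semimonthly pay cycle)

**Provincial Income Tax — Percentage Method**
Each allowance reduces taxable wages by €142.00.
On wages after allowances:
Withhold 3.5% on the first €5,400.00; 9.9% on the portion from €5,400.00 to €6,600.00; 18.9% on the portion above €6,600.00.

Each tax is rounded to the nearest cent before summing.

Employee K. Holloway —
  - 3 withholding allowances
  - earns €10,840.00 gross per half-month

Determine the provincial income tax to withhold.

€1,028.65

Provincial Income Tax: taxable = €10,840.00 − 3×€142.00 = €10,414.00
  €307.80 + 18.9% × (€10,414.00 − €6,600.00) = €307.80 + 18.9% × €3,814.00 = €1,028.65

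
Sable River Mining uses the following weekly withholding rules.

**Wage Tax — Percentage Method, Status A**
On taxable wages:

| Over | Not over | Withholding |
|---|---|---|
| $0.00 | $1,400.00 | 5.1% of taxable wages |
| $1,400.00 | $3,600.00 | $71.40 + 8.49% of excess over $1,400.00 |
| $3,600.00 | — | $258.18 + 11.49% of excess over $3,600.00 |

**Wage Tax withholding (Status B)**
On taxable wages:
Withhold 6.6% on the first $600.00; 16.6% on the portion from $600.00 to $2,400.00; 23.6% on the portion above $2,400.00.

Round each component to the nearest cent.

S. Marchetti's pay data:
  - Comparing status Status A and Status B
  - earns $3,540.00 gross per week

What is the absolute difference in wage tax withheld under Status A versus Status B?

Wage Tax (Status A): taxable = $3,540.00
  $71.40 + 8.49% × ($3,540.00 − $1,400.00) = $71.40 + 8.49% × $2,140.00 = $253.09
Wage Tax (Status B): taxable = $3,540.00
  $338.40 + 23.6% × ($3,540.00 − $2,400.00) = $338.40 + 23.6% × $1,140.00 = $607.44
Difference: |$253.09 − $607.44| = $354.35 (higher under Status B)

$354.35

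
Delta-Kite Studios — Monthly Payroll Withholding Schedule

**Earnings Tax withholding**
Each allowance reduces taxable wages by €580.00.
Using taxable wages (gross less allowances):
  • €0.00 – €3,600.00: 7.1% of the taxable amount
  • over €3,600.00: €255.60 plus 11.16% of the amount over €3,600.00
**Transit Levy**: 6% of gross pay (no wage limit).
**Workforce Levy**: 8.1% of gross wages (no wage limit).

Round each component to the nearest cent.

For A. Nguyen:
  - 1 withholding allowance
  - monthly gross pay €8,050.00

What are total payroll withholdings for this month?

€1,822.54

Earnings Tax: taxable = €8,050.00 − 1×€580.00 = €7,470.00
  €255.60 + 11.16% × (€7,470.00 − €3,600.00) = €255.60 + 11.16% × €3,870.00 = €687.49
Transit Levy: 6% × €8,050.00 = €483.00
Workforce Levy: 8.1% × €8,050.00 = €652.05
Total: €687.49 + €483.00 + €652.05 = €1,822.54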